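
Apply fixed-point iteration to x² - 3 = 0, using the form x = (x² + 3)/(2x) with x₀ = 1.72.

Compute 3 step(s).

Equation: x² - 3 = 0
Fixed-point form: x = (x² + 3)/(2x)
x₀ = 1.72

x_1 = g(1.720000) = 1.732093
x_2 = g(1.732093) = 1.732051
x_3 = g(1.732051) = 1.732051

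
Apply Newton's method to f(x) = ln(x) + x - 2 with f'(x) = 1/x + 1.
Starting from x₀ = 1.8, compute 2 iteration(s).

f(x) = ln(x) + x - 2
f'(x) = 1/x + 1
x₀ = 1.8

Newton-Raphson formula: x_{n+1} = x_n - f(x_n)/f'(x_n)

Iteration 1:
  f(1.800000) = 0.387787
  f'(1.800000) = 1.555556
  x_1 = 1.800000 - 0.387787/1.555556 = 1.550709
Iteration 2:
  f(1.550709) = -0.010579
  f'(1.550709) = 1.644866
  x_2 = 1.550709 - (-0.010579)/1.644866 = 1.557140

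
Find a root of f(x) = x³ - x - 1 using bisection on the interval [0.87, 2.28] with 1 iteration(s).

f(x) = x³ - x - 1
Initial interval: [0.87, 2.28]

Iteration 1:
  c_1 = (0.870000 + 2.280000)/2 = 1.575000
  f(c_1) = f(1.575000) = 1.331984
  f(a) × f(c) < 0, new interval: [0.870000, 1.575000]

After 1 iteration(s), the approximation is c_1 = 1.575000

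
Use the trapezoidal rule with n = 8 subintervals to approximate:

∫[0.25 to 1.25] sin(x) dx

f(x) = sin(x)
a = 0.25, b = 1.25, n = 8
h = (b - a)/n = 0.125000

Trapezoidal rule: (h/2)[f(x₀) + 2f(x₁) + 2f(x₂) + ... + f(xₙ)]

x_0 = 0.2500, f(x_0) = 0.247404, coefficient = 1
x_1 = 0.3750, f(x_1) = 0.366273, coefficient = 2
x_2 = 0.5000, f(x_2) = 0.479426, coefficient = 2
x_3 = 0.6250, f(x_3) = 0.585097, coefficient = 2
x_4 = 0.7500, f(x_4) = 0.681639, coefficient = 2
x_5 = 0.8750, f(x_5) = 0.767544, coefficient = 2
x_6 = 1.0000, f(x_6) = 0.841471, coefficient = 2
x_7 = 1.1250, f(x_7) = 0.902268, coefficient = 2
x_8 = 1.2500, f(x_8) = 0.948985, coefficient = 1

I ≈ (0.125000/2) × 10.443821 = 0.652739
Exact value: 0.653590
Error: 0.000851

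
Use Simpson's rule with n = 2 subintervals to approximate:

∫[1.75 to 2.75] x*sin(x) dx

f(x) = x*sin(x)
a = 1.75, b = 2.75, n = 2
h = (b - a)/n = 0.500000

Simpson's rule: (h/3)[f(x₀) + 4f(x₁) + 2f(x₂) + ... + f(xₙ)]

x_0 = 1.7500, f(x_0) = 1.721975, coefficient = 1
x_1 = 2.2500, f(x_1) = 1.750665, coefficient = 4
x_2 = 2.7500, f(x_2) = 1.049568, coefficient = 1

I ≈ (0.500000/3) × 9.774202 = 1.629034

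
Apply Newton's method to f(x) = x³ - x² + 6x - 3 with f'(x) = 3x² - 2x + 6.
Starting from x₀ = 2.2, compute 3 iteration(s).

f(x) = x³ - x² + 6x - 3
f'(x) = 3x² - 2x + 6
x₀ = 2.2

Newton-Raphson formula: x_{n+1} = x_n - f(x_n)/f'(x_n)

Iteration 1:
  f(2.200000) = 16.008000
  f'(2.200000) = 16.120000
  x_1 = 2.200000 - 16.008000/16.120000 = 1.206948
Iteration 2:
  f(1.206948) = 4.543153
  f'(1.206948) = 7.956274
  x_2 = 1.206948 - 4.543153/7.956274 = 0.635933
Iteration 3:
  f(0.635933) = 0.668364
  f'(0.635933) = 5.941366
  x_3 = 0.635933 - 0.668364/5.941366 = 0.523439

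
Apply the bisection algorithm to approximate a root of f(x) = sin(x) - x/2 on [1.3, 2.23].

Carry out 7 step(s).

f(x) = sin(x) - x/2
Initial interval: [1.3, 2.23]

Iteration 1:
  c_1 = (1.300000 + 2.230000)/2 = 1.765000
  f(c_1) = f(1.765000) = 0.098702
  f(a) × f(c) ≥ 0, new interval: [1.765000, 2.230000]
Iteration 2:
  c_2 = (1.765000 + 2.230000)/2 = 1.997500
  f(c_2) = f(1.997500) = -0.088415
  f(a) × f(c) < 0, new interval: [1.765000, 1.997500]
Iteration 3:
  c_3 = (1.765000 + 1.997500)/2 = 1.881250
  f(c_3) = f(1.881250) = 0.011570
  f(a) × f(c) ≥ 0, new interval: [1.881250, 1.997500]
Iteration 4:
  c_4 = (1.881250 + 1.997500)/2 = 1.939375
  f(c_4) = f(1.939375) = -0.036847
  f(a) × f(c) < 0, new interval: [1.881250, 1.939375]
Iteration 5:
  c_5 = (1.881250 + 1.939375)/2 = 1.910313
  f(c_5) = f(1.910313) = -0.012240
  f(a) × f(c) < 0, new interval: [1.881250, 1.910313]
Iteration 6:
  c_6 = (1.881250 + 1.910313)/2 = 1.895781
  f(c_6) = f(1.895781) = -0.000235
  f(a) × f(c) < 0, new interval: [1.881250, 1.895781]
Iteration 7:
  c_7 = (1.881250 + 1.895781)/2 = 1.888516
  f(c_7) = f(1.888516) = 0.005693
  f(a) × f(c) ≥ 0, new interval: [1.888516, 1.895781]

After 7 iteration(s), the approximation is c_7 = 1.888516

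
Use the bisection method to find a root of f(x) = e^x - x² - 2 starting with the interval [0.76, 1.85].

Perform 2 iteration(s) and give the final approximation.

f(x) = e^x - x² - 2
Initial interval: [0.76, 1.85]

Iteration 1:
  c_1 = (0.760000 + 1.850000)/2 = 1.305000
  f(c_1) = f(1.305000) = -0.015336
  f(a) × f(c) ≥ 0, new interval: [1.305000, 1.850000]
Iteration 2:
  c_2 = (1.305000 + 1.850000)/2 = 1.577500
  f(c_2) = f(1.577500) = 0.354327
  f(a) × f(c) < 0, new interval: [1.305000, 1.577500]

After 2 iteration(s), the approximation is c_2 = 1.577500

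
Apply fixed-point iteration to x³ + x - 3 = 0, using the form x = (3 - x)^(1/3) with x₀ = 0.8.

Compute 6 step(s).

Equation: x³ + x - 3 = 0
Fixed-point form: x = (3 - x)^(1/3)
x₀ = 0.8

x_1 = g(0.800000) = 1.300591
x_2 = g(1.300591) = 1.193345
x_3 = g(1.193345) = 1.217938
x_4 = g(1.217938) = 1.212386
x_5 = g(1.212386) = 1.213644
x_6 = g(1.213644) = 1.213359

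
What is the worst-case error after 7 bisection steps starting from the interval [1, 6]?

Bisection error bound: |error| ≤ (b-a)/2^n
|error| ≤ (6 - 1)/2^7 = 5/2^7
|error| ≤ 0.0390625000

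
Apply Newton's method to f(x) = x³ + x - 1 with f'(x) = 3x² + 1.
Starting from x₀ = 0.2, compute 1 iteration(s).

f(x) = x³ + x - 1
f'(x) = 3x² + 1
x₀ = 0.2

Newton-Raphson formula: x_{n+1} = x_n - f(x_n)/f'(x_n)

Iteration 1:
  f(0.200000) = -0.792000
  f'(0.200000) = 1.120000
  x_1 = 0.200000 - (-0.792000)/1.120000 = 0.907143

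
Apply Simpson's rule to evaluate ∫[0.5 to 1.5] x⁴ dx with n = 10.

f(x) = x⁴
a = 0.5, b = 1.5, n = 10
h = (b - a)/n = 0.100000

Simpson's rule: (h/3)[f(x₀) + 4f(x₁) + 2f(x₂) + ... + f(xₙ)]

x_0 = 0.5000, f(x_0) = 0.062500, coefficient = 1
x_1 = 0.6000, f(x_1) = 0.129600, coefficient = 4
x_2 = 0.7000, f(x_2) = 0.240100, coefficient = 2
x_3 = 0.8000, f(x_3) = 0.409600, coefficient = 4
x_4 = 0.9000, f(x_4) = 0.656100, coefficient = 2
x_5 = 1.0000, f(x_5) = 1.000000, coefficient = 4
x_6 = 1.1000, f(x_6) = 1.464100, coefficient = 2
x_7 = 1.2000, f(x_7) = 2.073600, coefficient = 4
x_8 = 1.3000, f(x_8) = 2.856100, coefficient = 2
x_9 = 1.4000, f(x_9) = 3.841600, coefficient = 4
x_10 = 1.5000, f(x_10) = 5.062500, coefficient = 1

I ≈ (0.100000/3) × 45.375400 = 1.512513
Exact value: 1.512500
Error: 0.000013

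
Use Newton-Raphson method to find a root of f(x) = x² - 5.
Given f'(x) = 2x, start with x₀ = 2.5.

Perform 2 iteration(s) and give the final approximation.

f(x) = x² - 5
f'(x) = 2x
x₀ = 2.5

Newton-Raphson formula: x_{n+1} = x_n - f(x_n)/f'(x_n)

Iteration 1:
  f(2.500000) = 1.250000
  f'(2.500000) = 5.000000
  x_1 = 2.500000 - 1.250000/5.000000 = 2.250000
Iteration 2:
  f(2.250000) = 0.062500
  f'(2.250000) = 4.500000
  x_2 = 2.250000 - 0.062500/4.500000 = 2.236111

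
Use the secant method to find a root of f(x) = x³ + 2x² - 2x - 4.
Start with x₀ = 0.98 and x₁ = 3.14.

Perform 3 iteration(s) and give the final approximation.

f(x) = x³ + 2x² - 2x - 4
x₀ = 0.98, x₁ = 3.14

Secant formula: x_{n+1} = x_n - f(x_n)(x_n - x_{n-1})/(f(x_n) - f(x_{n-1}))

Iteration 1:
  f(0.980000) = -3.098008
  f(3.140000) = 40.398344
  x_2 = 3.140000 - 40.398344×(3.140000 - 0.980000)/(40.398344 - (-3.098008))
       = 1.133845
Iteration 2:
  f(3.140000) = 40.398344
  f(1.133845) = -2.238805
  x_3 = 1.133845 - (-2.238805)×(1.133845 - 3.140000)/(-2.238805 - 40.398344)
       = 1.239185
Iteration 3:
  f(1.133845) = -2.238805
  f(1.239185) = -1.504345
  x_4 = 1.239185 - (-1.504345)×(1.239185 - 1.133845)/(-1.504345 - (-2.238805))
       = 1.454946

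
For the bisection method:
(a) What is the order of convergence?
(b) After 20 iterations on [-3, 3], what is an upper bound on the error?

(a) Bisection has linear (order 1) convergence; the error is halved each step.

(b) Error bound = (b-a)/2^n = (3 - (-3))/2^{20}
    = 6/2^{20}

(a) 1 (linear); (b) error ≤ 5.72e-06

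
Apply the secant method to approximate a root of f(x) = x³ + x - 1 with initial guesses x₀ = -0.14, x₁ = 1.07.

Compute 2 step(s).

f(x) = x³ + x - 1
x₀ = -0.14, x₁ = 1.07

Secant formula: x_{n+1} = x_n - f(x_n)(x_n - x_{n-1})/(f(x_n) - f(x_{n-1}))

Iteration 1:
  f(-0.140000) = -1.142744
  f(1.070000) = 1.295043
  x_2 = 1.070000 - 1.295043×(1.070000 - (-0.140000))/(1.295043 - (-1.142744))
       = 0.427203
Iteration 2:
  f(1.070000) = 1.295043
  f(0.427203) = -0.494831
  x_3 = 0.427203 - (-0.494831)×(0.427203 - 1.070000)/(-0.494831 - 1.295043)
       = 0.604912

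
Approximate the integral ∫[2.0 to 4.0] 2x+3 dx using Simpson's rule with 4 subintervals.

f(x) = 2x+3
a = 2.0, b = 4.0, n = 4
h = (b - a)/n = 0.500000

Simpson's rule: (h/3)[f(x₀) + 4f(x₁) + 2f(x₂) + ... + f(xₙ)]

x_0 = 2.0000, f(x_0) = 7.000000, coefficient = 1
x_1 = 2.5000, f(x_1) = 8.000000, coefficient = 4
x_2 = 3.0000, f(x_2) = 9.000000, coefficient = 2
x_3 = 3.5000, f(x_3) = 10.000000, coefficient = 4
x_4 = 4.0000, f(x_4) = 11.000000, coefficient = 1

I ≈ (0.500000/3) × 108.000000 = 18.000000
Exact value: 18.000000
Error: 0.000000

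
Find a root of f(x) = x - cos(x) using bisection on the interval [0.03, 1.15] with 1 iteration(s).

f(x) = x - cos(x)
Initial interval: [0.03, 1.15]

Iteration 1:
  c_1 = (0.030000 + 1.150000)/2 = 0.590000
  f(c_1) = f(0.590000) = -0.240941
  f(a) × f(c) ≥ 0, new interval: [0.590000, 1.150000]

After 1 iteration(s), the approximation is c_1 = 0.590000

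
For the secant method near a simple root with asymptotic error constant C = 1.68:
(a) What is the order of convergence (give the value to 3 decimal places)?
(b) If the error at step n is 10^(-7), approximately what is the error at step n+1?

(a) Secant method has superlinear convergence with order φ = (1+√5)/2 ≈ 1.618.
    This means |e_{n+1}| ≈ C|e_n|^1.618.

(b) With |e_n| = 10^(-7) and C = 1.68:
    |e_{n+1}| ≈ 1.68 × (10^(-7))^1.618 = 1.68 × 10^(-11.33)

(a) ≈ 1.618 (golden ratio); (b) |e_{n+1}| ≈ 7.926e-12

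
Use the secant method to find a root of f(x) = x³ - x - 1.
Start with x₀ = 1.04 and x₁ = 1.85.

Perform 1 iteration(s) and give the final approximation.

f(x) = x³ - x - 1
x₀ = 1.04, x₁ = 1.85

Secant formula: x_{n+1} = x_n - f(x_n)(x_n - x_{n-1})/(f(x_n) - f(x_{n-1}))

Iteration 1:
  f(1.040000) = -0.915136
  f(1.850000) = 3.481625
  x_2 = 1.850000 - 3.481625×(1.850000 - 1.040000)/(3.481625 - (-0.915136))
       = 1.208592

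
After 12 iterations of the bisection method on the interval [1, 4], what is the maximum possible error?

Bisection error bound: |error| ≤ (b-a)/2^n
|error| ≤ (4 - 1)/2^12 = 3/2^12
|error| ≤ 0.0007324219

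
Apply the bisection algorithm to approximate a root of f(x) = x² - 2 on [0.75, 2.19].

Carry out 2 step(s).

f(x) = x² - 2
Initial interval: [0.75, 2.19]

Iteration 1:
  c_1 = (0.750000 + 2.190000)/2 = 1.470000
  f(c_1) = f(1.470000) = 0.160900
  f(a) × f(c) < 0, new interval: [0.750000, 1.470000]
Iteration 2:
  c_2 = (0.750000 + 1.470000)/2 = 1.110000
  f(c_2) = f(1.110000) = -0.767900
  f(a) × f(c) ≥ 0, new interval: [1.110000, 1.470000]

After 2 iteration(s), the approximation is c_2 = 1.110000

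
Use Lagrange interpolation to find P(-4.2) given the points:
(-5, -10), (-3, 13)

Lagrange interpolation formula:
P(x) = Σ yᵢ × Lᵢ(x)
where Lᵢ(x) = Π_{j≠i} (x - xⱼ)/(xᵢ - xⱼ)

L_0(-4.2) = (-4.2 - (-3))/(-5 - (-3)) = 0.600000
L_1(-4.2) = (-4.2 - (-5))/(-3 - (-5)) = 0.400000

P(-4.2) = (-10)×L_0(-4.2) + 13×L_1(-4.2)
P(-4.2) = -0.800000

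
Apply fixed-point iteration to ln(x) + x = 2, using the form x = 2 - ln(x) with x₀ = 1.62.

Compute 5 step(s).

Equation: ln(x) + x = 2
Fixed-point form: x = 2 - ln(x)
x₀ = 1.62

x_1 = g(1.620000) = 1.517574
x_2 = g(1.517574) = 1.582887
x_3 = g(1.582887) = 1.540750
x_4 = g(1.540750) = 1.567731
x_5 = g(1.567731) = 1.550371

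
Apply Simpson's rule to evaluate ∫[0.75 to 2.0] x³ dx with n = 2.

f(x) = x³
a = 0.75, b = 2.0, n = 2
h = (b - a)/n = 0.625000

Simpson's rule: (h/3)[f(x₀) + 4f(x₁) + 2f(x₂) + ... + f(xₙ)]

x_0 = 0.7500, f(x_0) = 0.421875, coefficient = 1
x_1 = 1.3750, f(x_1) = 2.599609, coefficient = 4
x_2 = 2.0000, f(x_2) = 8.000000, coefficient = 1

I ≈ (0.625000/3) × 18.820312 = 3.920898
Exact value: 3.920898
Error: 0.000000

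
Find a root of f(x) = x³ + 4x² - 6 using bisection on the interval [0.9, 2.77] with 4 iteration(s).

f(x) = x³ + 4x² - 6
Initial interval: [0.9, 2.77]

Iteration 1:
  c_1 = (0.900000 + 2.770000)/2 = 1.835000
  f(c_1) = f(1.835000) = 13.647758
  f(a) × f(c) < 0, new interval: [0.900000, 1.835000]
Iteration 2:
  c_2 = (0.900000 + 1.835000)/2 = 1.367500
  f(c_2) = f(1.367500) = 4.037527
  f(a) × f(c) < 0, new interval: [0.900000, 1.367500]
Iteration 3:
  c_3 = (0.900000 + 1.367500)/2 = 1.133750
  f(c_3) = f(1.133750) = 0.598866
  f(a) × f(c) < 0, new interval: [0.900000, 1.133750]
Iteration 4:
  c_4 = (0.900000 + 1.133750)/2 = 1.016875
  f(c_4) = f(1.016875) = -0.812377
  f(a) × f(c) ≥ 0, new interval: [1.016875, 1.133750]

After 4 iteration(s), the approximation is c_4 = 1.016875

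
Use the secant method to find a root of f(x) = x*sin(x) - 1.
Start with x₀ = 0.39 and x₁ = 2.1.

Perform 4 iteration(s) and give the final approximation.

f(x) = x*sin(x) - 1
x₀ = 0.39, x₁ = 2.1

Secant formula: x_{n+1} = x_n - f(x_n)(x_n - x_{n-1})/(f(x_n) - f(x_{n-1}))

Iteration 1:
  f(0.390000) = -0.851727
  f(2.100000) = 0.812740
  x_2 = 2.100000 - 0.812740×(2.100000 - 0.390000)/(0.812740 - (-0.851727))
       = 1.265027
Iteration 2:
  f(2.100000) = 0.812740
  f(1.265027) = 0.206349
  x_3 = 1.265027 - 0.206349×(1.265027 - 2.100000)/(0.206349 - 0.812740)
       = 0.980893
Iteration 3:
  f(1.265027) = 0.206349
  f(0.980893) = -0.184883
  x_4 = 0.980893 - (-0.184883)×(0.980893 - 1.265027)/(-0.184883 - 0.206349)
       = 1.115165
Iteration 4:
  f(0.980893) = -0.184883
  f(1.115165) = 0.001400
  x_5 = 1.115165 - 0.001400×(1.115165 - 0.980893)/(0.001400 - (-0.184883))
       = 1.114156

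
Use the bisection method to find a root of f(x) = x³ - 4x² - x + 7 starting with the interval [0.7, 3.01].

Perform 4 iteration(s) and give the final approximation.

f(x) = x³ - 4x² - x + 7
Initial interval: [0.7, 3.01]

Iteration 1:
  c_1 = (0.700000 + 3.010000)/2 = 1.855000
  f(c_1) = f(1.855000) = -2.235999
  f(a) × f(c) < 0, new interval: [0.700000, 1.855000]
Iteration 2:
  c_2 = (0.700000 + 1.855000)/2 = 1.277500
  f(c_2) = f(1.277500) = 1.279363
  f(a) × f(c) ≥ 0, new interval: [1.277500, 1.855000]
Iteration 3:
  c_3 = (1.277500 + 1.855000)/2 = 1.566250
  f(c_3) = f(1.566250) = -0.536577
  f(a) × f(c) < 0, new interval: [1.277500, 1.566250]
Iteration 4:
  c_4 = (1.277500 + 1.566250)/2 = 1.421875
  f(c_4) = f(1.421875) = 0.365856
  f(a) × f(c) ≥ 0, new interval: [1.421875, 1.566250]

After 4 iteration(s), the approximation is c_4 = 1.421875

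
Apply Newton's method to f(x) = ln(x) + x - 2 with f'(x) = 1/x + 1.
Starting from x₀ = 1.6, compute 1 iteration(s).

f(x) = ln(x) + x - 2
f'(x) = 1/x + 1
x₀ = 1.6

Newton-Raphson formula: x_{n+1} = x_n - f(x_n)/f'(x_n)

Iteration 1:
  f(1.600000) = 0.070004
  f'(1.600000) = 1.625000
  x_1 = 1.600000 - 0.070004/1.625000 = 1.556921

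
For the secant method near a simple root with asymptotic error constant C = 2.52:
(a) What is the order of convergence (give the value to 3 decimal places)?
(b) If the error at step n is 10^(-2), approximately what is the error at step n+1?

(a) Secant method has superlinear convergence with order φ = (1+√5)/2 ≈ 1.618.
    This means |e_{n+1}| ≈ C|e_n|^1.618.

(b) With |e_n| = 10^(-2) and C = 2.52:
    |e_{n+1}| ≈ 2.52 × (10^(-2))^1.618 = 2.52 × 10^(-3.24)

(a) ≈ 1.618 (golden ratio); (b) |e_{n+1}| ≈ 1.463e-03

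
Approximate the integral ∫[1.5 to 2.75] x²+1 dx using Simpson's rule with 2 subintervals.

f(x) = x²+1
a = 1.5, b = 2.75, n = 2
h = (b - a)/n = 0.625000

Simpson's rule: (h/3)[f(x₀) + 4f(x₁) + 2f(x₂) + ... + f(xₙ)]

x_0 = 1.5000, f(x_0) = 3.250000, coefficient = 1
x_1 = 2.1250, f(x_1) = 5.515625, coefficient = 4
x_2 = 2.7500, f(x_2) = 8.562500, coefficient = 1

I ≈ (0.625000/3) × 33.875000 = 7.057292
Exact value: 7.057292
Error: 0.000000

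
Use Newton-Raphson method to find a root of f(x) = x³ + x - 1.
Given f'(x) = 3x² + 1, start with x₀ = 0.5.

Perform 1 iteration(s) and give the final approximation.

f(x) = x³ + x - 1
f'(x) = 3x² + 1
x₀ = 0.5

Newton-Raphson formula: x_{n+1} = x_n - f(x_n)/f'(x_n)

Iteration 1:
  f(0.500000) = -0.375000
  f'(0.500000) = 1.750000
  x_1 = 0.500000 - (-0.375000)/1.750000 = 0.714286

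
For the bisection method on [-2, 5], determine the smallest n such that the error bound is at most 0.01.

We need (b-a)/2^n ≤ 0.01
(5 - (-2))/2^n ≤ 0.01
7/2^n ≤ 0.01
2^n ≥ 700
n ≥ log₂(700) = 9.45
n ≥ 10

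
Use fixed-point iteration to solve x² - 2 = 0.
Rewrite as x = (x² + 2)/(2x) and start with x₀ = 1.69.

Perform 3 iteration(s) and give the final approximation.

Equation: x² - 2 = 0
Fixed-point form: x = (x² + 2)/(2x)
x₀ = 1.69

x_1 = g(1.690000) = 1.436716
x_2 = g(1.436716) = 1.414390
x_3 = g(1.414390) = 1.414214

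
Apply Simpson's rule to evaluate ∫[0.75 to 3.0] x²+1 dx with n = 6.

f(x) = x²+1
a = 0.75, b = 3.0, n = 6
h = (b - a)/n = 0.375000

Simpson's rule: (h/3)[f(x₀) + 4f(x₁) + 2f(x₂) + ... + f(xₙ)]

x_0 = 0.7500, f(x_0) = 1.562500, coefficient = 1
x_1 = 1.1250, f(x_1) = 2.265625, coefficient = 4
x_2 = 1.5000, f(x_2) = 3.250000, coefficient = 2
x_3 = 1.8750, f(x_3) = 4.515625, coefficient = 4
x_4 = 2.2500, f(x_4) = 6.062500, coefficient = 2
x_5 = 2.6250, f(x_5) = 7.890625, coefficient = 4
x_6 = 3.0000, f(x_6) = 10.000000, coefficient = 1

I ≈ (0.375000/3) × 88.875000 = 11.109375
Exact value: 11.109375
Error: 0.000000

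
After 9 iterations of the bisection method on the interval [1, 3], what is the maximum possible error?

Bisection error bound: |error| ≤ (b-a)/2^n
|error| ≤ (3 - 1)/2^9 = 2/2^9
|error| ≤ 0.0039062500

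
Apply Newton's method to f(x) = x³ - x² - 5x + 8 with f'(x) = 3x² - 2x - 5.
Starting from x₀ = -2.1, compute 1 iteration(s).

f(x) = x³ - x² - 5x + 8
f'(x) = 3x² - 2x - 5
x₀ = -2.1

Newton-Raphson formula: x_{n+1} = x_n - f(x_n)/f'(x_n)

Iteration 1:
  f(-2.100000) = 4.829000
  f'(-2.100000) = 12.430000
  x_1 = -2.100000 - 4.829000/12.430000 = -2.488496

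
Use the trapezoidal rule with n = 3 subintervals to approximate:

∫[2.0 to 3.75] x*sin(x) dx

f(x) = x*sin(x)
a = 2.0, b = 3.75, n = 3
h = (b - a)/n = 0.583333

Trapezoidal rule: (h/2)[f(x₀) + 2f(x₁) + 2f(x₂) + ... + f(xₙ)]

x_0 = 2.0000, f(x_0) = 1.818595, coefficient = 1
x_1 = 2.5833, f(x_1) = 1.368419, coefficient = 2
x_2 = 3.1667, f(x_2) = -0.079393, coefficient = 2
x_3 = 3.7500, f(x_3) = -2.143355, coefficient = 1

I ≈ (0.583333/2) × 2.253293 = 0.657210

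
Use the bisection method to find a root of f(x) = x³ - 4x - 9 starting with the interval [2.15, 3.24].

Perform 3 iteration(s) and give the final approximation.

f(x) = x³ - 4x - 9
Initial interval: [2.15, 3.24]

Iteration 1:
  c_1 = (2.150000 + 3.240000)/2 = 2.695000
  f(c_1) = f(2.695000) = -0.206148
  f(a) × f(c) ≥ 0, new interval: [2.695000, 3.240000]
Iteration 2:
  c_2 = (2.695000 + 3.240000)/2 = 2.967500
  f(c_2) = f(2.967500) = 5.261972
  f(a) × f(c) < 0, new interval: [2.695000, 2.967500]
Iteration 3:
  c_3 = (2.695000 + 2.967500)/2 = 2.831250
  f(c_3) = f(2.831250) = 2.370234
  f(a) × f(c) < 0, new interval: [2.695000, 2.831250]

After 3 iteration(s), the approximation is c_3 = 2.831250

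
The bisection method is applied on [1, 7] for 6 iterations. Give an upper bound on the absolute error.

Bisection error bound: |error| ≤ (b-a)/2^n
|error| ≤ (7 - 1)/2^6 = 6/2^6
|error| ≤ 0.0937500000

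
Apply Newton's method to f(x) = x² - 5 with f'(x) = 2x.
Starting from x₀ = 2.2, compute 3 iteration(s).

f(x) = x² - 5
f'(x) = 2x
x₀ = 2.2

Newton-Raphson formula: x_{n+1} = x_n - f(x_n)/f'(x_n)

Iteration 1:
  f(2.200000) = -0.160000
  f'(2.200000) = 4.400000
  x_1 = 2.200000 - (-0.160000)/4.400000 = 2.236364
Iteration 2:
  f(2.236364) = 0.001322
  f'(2.236364) = 4.472727
  x_2 = 2.236364 - 0.001322/4.472727 = 2.236068
Iteration 3:
  f(2.236068) = 0.000000
  f'(2.236068) = 4.472136
  x_3 = 2.236068 - 0.000000/4.472136 = 2.236068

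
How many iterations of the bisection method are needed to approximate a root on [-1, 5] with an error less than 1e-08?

We need (b-a)/2^n ≤ 1e-08
(5 - (-1))/2^n ≤ 1e-08
6/2^n ≤ 1e-08
2^n ≥ 600000000
n ≥ log₂(600000000) = 29.16
n ≥ 30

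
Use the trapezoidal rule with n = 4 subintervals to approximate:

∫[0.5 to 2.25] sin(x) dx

f(x) = sin(x)
a = 0.5, b = 2.25, n = 4
h = (b - a)/n = 0.437500

Trapezoidal rule: (h/2)[f(x₀) + 2f(x₁) + 2f(x₂) + ... + f(xₙ)]

x_0 = 0.5000, f(x_0) = 0.479426, coefficient = 1
x_1 = 0.9375, f(x_1) = 0.806081, coefficient = 2
x_2 = 1.3750, f(x_2) = 0.980893, coefficient = 2
x_3 = 1.8125, f(x_3) = 0.970932, coefficient = 2
x_4 = 2.2500, f(x_4) = 0.778073, coefficient = 1

I ≈ (0.437500/2) × 6.773310 = 1.481662
Exact value: 1.505756
Error: 0.024095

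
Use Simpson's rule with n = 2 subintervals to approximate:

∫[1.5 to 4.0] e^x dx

f(x) = e^x
a = 1.5, b = 4.0, n = 2
h = (b - a)/n = 1.250000

Simpson's rule: (h/3)[f(x₀) + 4f(x₁) + 2f(x₂) + ... + f(xₙ)]

x_0 = 1.5000, f(x_0) = 4.481689, coefficient = 1
x_1 = 2.7500, f(x_1) = 15.642632, coefficient = 4
x_2 = 4.0000, f(x_2) = 54.598150, coefficient = 1

I ≈ (1.250000/3) × 121.650367 = 50.687653
Exact value: 50.116461
Error: 0.571192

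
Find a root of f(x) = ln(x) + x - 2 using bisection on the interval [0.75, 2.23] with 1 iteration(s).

f(x) = ln(x) + x - 2
Initial interval: [0.75, 2.23]

Iteration 1:
  c_1 = (0.750000 + 2.230000)/2 = 1.490000
  f(c_1) = f(1.490000) = -0.111224
  f(a) × f(c) ≥ 0, new interval: [1.490000, 2.230000]

After 1 iteration(s), the approximation is c_1 = 1.490000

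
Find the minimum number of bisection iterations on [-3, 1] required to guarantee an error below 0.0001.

We need (b-a)/2^n ≤ 0.0001
(1 - (-3))/2^n ≤ 0.0001
4/2^n ≤ 0.0001
2^n ≥ 40000
n ≥ log₂(40000) = 15.29
n ≥ 16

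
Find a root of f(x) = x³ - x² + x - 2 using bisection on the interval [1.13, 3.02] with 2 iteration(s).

f(x) = x³ - x² + x - 2
Initial interval: [1.13, 3.02]

Iteration 1:
  c_1 = (1.130000 + 3.020000)/2 = 2.075000
  f(c_1) = f(2.075000) = 4.703547
  f(a) × f(c) < 0, new interval: [1.130000, 2.075000]
Iteration 2:
  c_2 = (1.130000 + 2.075000)/2 = 1.602500
  f(c_2) = f(1.602500) = 1.149724
  f(a) × f(c) < 0, new interval: [1.130000, 1.602500]

After 2 iteration(s), the approximation is c_2 = 1.602500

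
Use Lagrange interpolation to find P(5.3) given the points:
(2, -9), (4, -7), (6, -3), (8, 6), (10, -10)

Lagrange interpolation formula:
P(x) = Σ yᵢ × Lᵢ(x)
where Lᵢ(x) = Π_{j≠i} (x - xⱼ)/(xᵢ - xⱼ)

L_0(5.3) = (5.3 - 4)/(2 - 4) × (5.3 - 6)/(2 - 6) × (5.3 - 8)/(2 - 8) × (5.3 - 10)/(2 - 10) = -0.030073
L_1(5.3) = (5.3 - 2)/(4 - 2) × (5.3 - 6)/(4 - 6) × (5.3 - 8)/(4 - 8) × (5.3 - 10)/(4 - 10) = 0.305353
L_2(5.3) = (5.3 - 2)/(6 - 2) × (5.3 - 4)/(6 - 4) × (5.3 - 8)/(6 - 8) × (5.3 - 10)/(6 - 10) = 0.850627
L_3(5.3) = (5.3 - 2)/(8 - 2) × (5.3 - 4)/(8 - 4) × (5.3 - 6)/(8 - 6) × (5.3 - 10)/(8 - 10) = -0.147022
L_4(5.3) = (5.3 - 2)/(10 - 2) × (5.3 - 4)/(10 - 4) × (5.3 - 6)/(10 - 6) × (5.3 - 8)/(10 - 8) = 0.021115

P(5.3) = (-9)×L_0(5.3) + (-7)×L_1(5.3) + (-3)×L_2(5.3) + 6×L_3(5.3) + (-10)×L_4(5.3)
P(5.3) = -5.511977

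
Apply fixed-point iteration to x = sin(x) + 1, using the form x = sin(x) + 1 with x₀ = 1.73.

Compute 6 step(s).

Equation: x = sin(x) + 1
Fixed-point form: x = sin(x) + 1
x₀ = 1.73

x_1 = g(1.730000) = 1.987354
x_2 = g(1.987354) = 1.914487
x_3 = g(1.914487) = 1.941517
x_4 = g(1.941517) = 1.932066
x_5 = g(1.932066) = 1.935449
x_6 = g(1.935449) = 1.934248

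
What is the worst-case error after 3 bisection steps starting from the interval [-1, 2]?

Bisection error bound: |error| ≤ (b-a)/2^n
|error| ≤ (2 - (-1))/2^3 = 3/2^3
|error| ≤ 0.3750000000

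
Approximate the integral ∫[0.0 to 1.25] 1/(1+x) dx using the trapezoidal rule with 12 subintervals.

f(x) = 1/(1+x)
a = 0.0, b = 1.25, n = 12
h = (b - a)/n = 0.104167

Trapezoidal rule: (h/2)[f(x₀) + 2f(x₁) + 2f(x₂) + ... + f(xₙ)]

x_0 = 0.0000, f(x_0) = 1.000000, coefficient = 1
x_1 = 0.1042, f(x_1) = 0.905660, coefficient = 2
x_2 = 0.2083, f(x_2) = 0.827586, coefficient = 2
x_3 = 0.3125, f(x_3) = 0.761905, coefficient = 2
x_4 = 0.4167, f(x_4) = 0.705882, coefficient = 2
x_5 = 0.5208, f(x_5) = 0.657534, coefficient = 2
x_6 = 0.6250, f(x_6) = 0.615385, coefficient = 2
x_7 = 0.7292, f(x_7) = 0.578313, coefficient = 2
x_8 = 0.8333, f(x_8) = 0.545455, coefficient = 2
x_9 = 0.9375, f(x_9) = 0.516129, coefficient = 2
x_10 = 1.0417, f(x_10) = 0.489796, coefficient = 2
x_11 = 1.1458, f(x_11) = 0.466019, coefficient = 2
x_12 = 1.2500, f(x_12) = 0.444444, coefficient = 1

I ≈ (0.104167/2) × 15.583774 = 0.811655
Exact value: 0.810930
Error: 0.000725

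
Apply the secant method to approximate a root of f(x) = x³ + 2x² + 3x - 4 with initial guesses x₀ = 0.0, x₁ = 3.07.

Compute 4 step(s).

f(x) = x³ + 2x² + 3x - 4
x₀ = 0.0, x₁ = 3.07

Secant formula: x_{n+1} = x_n - f(x_n)(x_n - x_{n-1})/(f(x_n) - f(x_{n-1}))

Iteration 1:
  f(0.000000) = -4.000000
  f(3.070000) = 52.994243
  x_2 = 3.070000 - 52.994243×(3.070000 - 0.000000)/(52.994243 - (-4.000000))
       = 0.215460
Iteration 2:
  f(3.070000) = 52.994243
  f(0.215460) = -3.250770
  x_3 = 0.215460 - (-3.250770)×(0.215460 - 3.070000)/(-3.250770 - 52.994243)
       = 0.380443
Iteration 3:
  f(0.215460) = -3.250770
  f(0.380443) = -2.514133
  x_4 = 0.380443 - (-2.514133)×(0.380443 - 0.215460)/(-2.514133 - (-3.250770))
       = 0.943527
Iteration 4:
  f(0.380443) = -2.514133
  f(0.943527) = 1.451032
  x_5 = 0.943527 - 1.451032×(0.943527 - 0.380443)/(1.451032 - (-2.514133))
       = 0.737469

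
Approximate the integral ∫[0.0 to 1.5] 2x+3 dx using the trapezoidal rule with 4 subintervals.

f(x) = 2x+3
a = 0.0, b = 1.5, n = 4
h = (b - a)/n = 0.375000

Trapezoidal rule: (h/2)[f(x₀) + 2f(x₁) + 2f(x₂) + ... + f(xₙ)]

x_0 = 0.0000, f(x_0) = 3.000000, coefficient = 1
x_1 = 0.3750, f(x_1) = 3.750000, coefficient = 2
x_2 = 0.7500, f(x_2) = 4.500000, coefficient = 2
x_3 = 1.1250, f(x_3) = 5.250000, coefficient = 2
x_4 = 1.5000, f(x_4) = 6.000000, coefficient = 1

I ≈ (0.375000/2) × 36.000000 = 6.750000
Exact value: 6.750000
Error: 0.000000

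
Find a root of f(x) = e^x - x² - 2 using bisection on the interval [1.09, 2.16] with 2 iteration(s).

f(x) = e^x - x² - 2
Initial interval: [1.09, 2.16]

Iteration 1:
  c_1 = (1.090000 + 2.160000)/2 = 1.625000
  f(c_1) = f(1.625000) = 0.437794
  f(a) × f(c) < 0, new interval: [1.090000, 1.625000]
Iteration 2:
  c_2 = (1.090000 + 1.625000)/2 = 1.357500
  f(c_2) = f(1.357500) = 0.043659
  f(a) × f(c) < 0, new interval: [1.090000, 1.357500]

After 2 iteration(s), the approximation is c_2 = 1.357500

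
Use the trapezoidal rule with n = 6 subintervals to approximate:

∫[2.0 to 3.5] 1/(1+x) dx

f(x) = 1/(1+x)
a = 2.0, b = 3.5, n = 6
h = (b - a)/n = 0.250000

Trapezoidal rule: (h/2)[f(x₀) + 2f(x₁) + 2f(x₂) + ... + f(xₙ)]

x_0 = 2.0000, f(x_0) = 0.333333, coefficient = 1
x_1 = 2.2500, f(x_1) = 0.307692, coefficient = 2
x_2 = 2.5000, f(x_2) = 0.285714, coefficient = 2
x_3 = 2.7500, f(x_3) = 0.266667, coefficient = 2
x_4 = 3.0000, f(x_4) = 0.250000, coefficient = 2
x_5 = 3.2500, f(x_5) = 0.235294, coefficient = 2
x_6 = 3.5000, f(x_6) = 0.222222, coefficient = 1

I ≈ (0.250000/2) × 3.246290 = 0.405786
Exact value: 0.405465
Error: 0.000321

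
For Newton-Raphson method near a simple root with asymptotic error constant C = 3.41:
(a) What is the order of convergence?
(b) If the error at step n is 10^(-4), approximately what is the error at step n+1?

(a) Newton-Raphson has quadratic (order 2) convergence near simple roots.
    This means |e_{n+1}| ≈ C|e_n|².

(b) With |e_n| = 10^(-4) and C = 3.41:
    |e_{n+1}| ≈ 3.41 × (10^(-4))² = 3.41 × 10^(-8)

(a) 2 (quadratic); (b) |e_{n+1}| ≈ 3.410e-08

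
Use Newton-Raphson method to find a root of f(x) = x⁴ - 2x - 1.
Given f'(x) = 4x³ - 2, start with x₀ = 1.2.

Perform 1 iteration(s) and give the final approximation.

f(x) = x⁴ - 2x - 1
f'(x) = 4x³ - 2
x₀ = 1.2

Newton-Raphson formula: x_{n+1} = x_n - f(x_n)/f'(x_n)

Iteration 1:
  f(1.200000) = -1.326400
  f'(1.200000) = 4.912000
  x_1 = 1.200000 - (-1.326400)/4.912000 = 1.470033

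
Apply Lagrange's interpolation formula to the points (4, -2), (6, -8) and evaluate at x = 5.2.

Lagrange interpolation formula:
P(x) = Σ yᵢ × Lᵢ(x)
where Lᵢ(x) = Π_{j≠i} (x - xⱼ)/(xᵢ - xⱼ)

L_0(5.2) = (5.2 - 6)/(4 - 6) = 0.400000
L_1(5.2) = (5.2 - 4)/(6 - 4) = 0.600000

P(5.2) = (-2)×L_0(5.2) + (-8)×L_1(5.2)
P(5.2) = -5.600000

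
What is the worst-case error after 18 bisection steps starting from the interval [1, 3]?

Bisection error bound: |error| ≤ (b-a)/2^n
|error| ≤ (3 - 1)/2^18 = 2/2^18
|error| ≤ 0.0000076294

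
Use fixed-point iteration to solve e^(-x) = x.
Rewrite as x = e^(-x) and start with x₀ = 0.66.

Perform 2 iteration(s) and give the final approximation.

Equation: e^(-x) = x
Fixed-point form: x = e^(-x)
x₀ = 0.66

x_1 = g(0.660000) = 0.516851
x_2 = g(0.516851) = 0.596395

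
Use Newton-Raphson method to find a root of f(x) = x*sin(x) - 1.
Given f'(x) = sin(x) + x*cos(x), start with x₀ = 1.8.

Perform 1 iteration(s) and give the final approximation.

f(x) = x*sin(x) - 1
f'(x) = sin(x) + x*cos(x)
x₀ = 1.8

Newton-Raphson formula: x_{n+1} = x_n - f(x_n)/f'(x_n)

Iteration 1:
  f(1.800000) = 0.752926
  f'(1.800000) = 0.564884
  x_1 = 1.800000 - 0.752926/0.564884 = 0.467114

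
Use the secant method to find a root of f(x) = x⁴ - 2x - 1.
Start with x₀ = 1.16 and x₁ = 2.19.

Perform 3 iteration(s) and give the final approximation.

f(x) = x⁴ - 2x - 1
x₀ = 1.16, x₁ = 2.19

Secant formula: x_{n+1} = x_n - f(x_n)(x_n - x_{n-1})/(f(x_n) - f(x_{n-1}))

Iteration 1:
  f(1.160000) = -1.509361
  f(2.190000) = 17.622575
  x_2 = 2.190000 - 17.622575×(2.190000 - 1.160000)/(17.622575 - (-1.509361))
       = 1.241259
Iteration 2:
  f(2.190000) = 17.622575
  f(1.241259) = -1.108688
  x_3 = 1.241259 - (-1.108688)×(1.241259 - 2.190000)/(-1.108688 - 17.622575)
       = 1.297414
Iteration 3:
  f(1.241259) = -1.108688
  f(1.297414) = -0.761385
  x_4 = 1.297414 - (-0.761385)×(1.297414 - 1.241259)/(-0.761385 - (-1.108688))
       = 1.420522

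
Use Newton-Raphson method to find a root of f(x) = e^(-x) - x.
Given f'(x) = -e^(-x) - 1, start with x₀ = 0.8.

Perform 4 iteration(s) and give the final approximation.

f(x) = e^(-x) - x
f'(x) = -e^(-x) - 1
x₀ = 0.8

Newton-Raphson formula: x_{n+1} = x_n - f(x_n)/f'(x_n)

Iteration 1:
  f(0.800000) = -0.350671
  f'(0.800000) = -1.449329
  x_1 = 0.800000 - (-0.350671)/(-1.449329) = 0.558046
Iteration 2:
  f(0.558046) = 0.014280
  f'(0.558046) = -1.572326
  x_2 = 0.558046 - 0.014280/(-1.572326) = 0.567128
Iteration 3:
  f(0.567128) = 0.000024
  f'(0.567128) = -1.567152
  x_3 = 0.567128 - 0.000024/(-1.567152) = 0.567143
Iteration 4:
  f(0.567143) = 0.000000
  f'(0.567143) = -1.567143
  x_4 = 0.567143 - 0.000000/(-1.567143) = 0.567143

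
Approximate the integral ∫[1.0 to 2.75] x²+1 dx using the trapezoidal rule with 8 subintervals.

f(x) = x²+1
a = 1.0, b = 2.75, n = 8
h = (b - a)/n = 0.218750

Trapezoidal rule: (h/2)[f(x₀) + 2f(x₁) + 2f(x₂) + ... + f(xₙ)]

x_0 = 1.0000, f(x_0) = 2.000000, coefficient = 1
x_1 = 1.2188, f(x_1) = 2.485352, coefficient = 2
x_2 = 1.4375, f(x_2) = 3.066406, coefficient = 2
x_3 = 1.6562, f(x_3) = 3.743164, coefficient = 2
x_4 = 1.8750, f(x_4) = 4.515625, coefficient = 2
x_5 = 2.0938, f(x_5) = 5.383789, coefficient = 2
x_6 = 2.3125, f(x_6) = 6.347656, coefficient = 2
x_7 = 2.5312, f(x_7) = 7.407227, coefficient = 2
x_8 = 2.7500, f(x_8) = 8.562500, coefficient = 1

I ≈ (0.218750/2) × 76.460938 = 8.362915
Exact value: 8.348958
Error: 0.013957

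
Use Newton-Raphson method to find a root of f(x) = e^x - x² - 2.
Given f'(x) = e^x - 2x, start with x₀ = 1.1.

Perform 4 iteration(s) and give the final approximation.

f(x) = e^x - x² - 2
f'(x) = e^x - 2x
x₀ = 1.1

Newton-Raphson formula: x_{n+1} = x_n - f(x_n)/f'(x_n)

Iteration 1:
  f(1.100000) = -0.205834
  f'(1.100000) = 0.804166
  x_1 = 1.100000 - (-0.205834)/0.804166 = 1.355960
Iteration 2:
  f(1.355960) = 0.041856
  f'(1.355960) = 1.168564
  x_2 = 1.355960 - 0.041856/1.168564 = 1.320141
Iteration 3:
  f(1.320141) = 0.001177
  f'(1.320141) = 1.103667
  x_3 = 1.320141 - 0.001177/1.103667 = 1.319075
Iteration 4:
  f(1.319075) = 0.000001
  f'(1.319075) = 1.101810
  x_4 = 1.319075 - 0.000001/1.101810 = 1.319074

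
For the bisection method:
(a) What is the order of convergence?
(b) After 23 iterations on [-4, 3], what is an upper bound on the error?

(a) Bisection has linear (order 1) convergence; the error is halved each step.

(b) Error bound = (b-a)/2^n = (3 - (-4))/2^{23}
    = 7/2^{23}

(a) 1 (linear); (b) error ≤ 8.34e-07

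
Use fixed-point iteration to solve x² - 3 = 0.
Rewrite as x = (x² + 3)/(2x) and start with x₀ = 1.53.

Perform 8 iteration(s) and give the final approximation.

Equation: x² - 3 = 0
Fixed-point form: x = (x² + 3)/(2x)
x₀ = 1.53

x_1 = g(1.530000) = 1.745392
x_2 = g(1.745392) = 1.732102
x_3 = g(1.732102) = 1.732051
x_4 = g(1.732051) = 1.732051
x_5 = g(1.732051) = 1.732051
x_6 = g(1.732051) = 1.732051
x_7 = g(1.732051) = 1.732051
x_8 = g(1.732051) = 1.732051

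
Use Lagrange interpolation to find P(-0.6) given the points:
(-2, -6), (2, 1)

Lagrange interpolation formula:
P(x) = Σ yᵢ × Lᵢ(x)
where Lᵢ(x) = Π_{j≠i} (x - xⱼ)/(xᵢ - xⱼ)

L_0(-0.6) = (-0.6 - 2)/(-2 - 2) = 0.650000
L_1(-0.6) = (-0.6 - (-2))/(2 - (-2)) = 0.350000

P(-0.6) = (-6)×L_0(-0.6) + 1×L_1(-0.6)
P(-0.6) = -3.550000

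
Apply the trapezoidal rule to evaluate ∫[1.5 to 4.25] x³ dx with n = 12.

f(x) = x³
a = 1.5, b = 4.25, n = 12
h = (b - a)/n = 0.229167

Trapezoidal rule: (h/2)[f(x₀) + 2f(x₁) + 2f(x₂) + ... + f(xₙ)]

x_0 = 1.5000, f(x_0) = 3.375000, coefficient = 1
x_1 = 1.7292, f(x_1) = 5.170238, coefficient = 2
x_2 = 1.9583, f(x_2) = 7.510344, coefficient = 2
x_3 = 2.1875, f(x_3) = 10.467529, coefficient = 2
x_4 = 2.4167, f(x_4) = 14.114005, coefficient = 2
x_5 = 2.6458, f(x_5) = 18.521982, coefficient = 2
x_6 = 2.8750, f(x_6) = 23.763672, coefficient = 2
x_7 = 3.1042, f(x_7) = 29.911287, coefficient = 2
x_8 = 3.3333, f(x_8) = 37.037037, coefficient = 2
x_9 = 3.5625, f(x_9) = 45.213135, coefficient = 2
x_10 = 3.7917, f(x_10) = 54.511791, coefficient = 2
x_11 = 4.0208, f(x_11) = 65.005217, coefficient = 2
x_12 = 4.2500, f(x_12) = 76.765625, coefficient = 1

I ≈ (0.229167/2) × 702.593099 = 80.505459
Exact value: 80.297852
Error: 0.207608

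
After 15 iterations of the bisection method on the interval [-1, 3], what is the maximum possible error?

Bisection error bound: |error| ≤ (b-a)/2^n
|error| ≤ (3 - (-1))/2^15 = 4/2^15
|error| ≤ 0.0001220703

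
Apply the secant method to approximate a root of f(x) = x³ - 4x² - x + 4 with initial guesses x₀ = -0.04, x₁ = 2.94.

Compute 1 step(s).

f(x) = x³ - 4x² - x + 4
x₀ = -0.04, x₁ = 2.94

Secant formula: x_{n+1} = x_n - f(x_n)(x_n - x_{n-1})/(f(x_n) - f(x_{n-1}))

Iteration 1:
  f(-0.040000) = 4.033536
  f(2.940000) = -8.102216
  x_2 = 2.940000 - (-8.102216)×(2.940000 - (-0.040000))/(-8.102216 - 4.033536)
       = 0.950457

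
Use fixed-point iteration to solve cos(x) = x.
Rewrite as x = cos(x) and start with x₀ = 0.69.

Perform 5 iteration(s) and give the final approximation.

Equation: cos(x) = x
Fixed-point form: x = cos(x)
x₀ = 0.69

x_1 = g(0.690000) = 0.771246
x_2 = g(0.771246) = 0.717043
x_3 = g(0.717043) = 0.753752
x_4 = g(0.753752) = 0.729126
x_5 = g(0.729126) = 0.745757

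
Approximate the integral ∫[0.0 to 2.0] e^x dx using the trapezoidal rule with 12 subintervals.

f(x) = e^x
a = 0.0, b = 2.0, n = 12
h = (b - a)/n = 0.166667

Trapezoidal rule: (h/2)[f(x₀) + 2f(x₁) + 2f(x₂) + ... + f(xₙ)]

x_0 = 0.0000, f(x_0) = 1.000000, coefficient = 1
x_1 = 0.1667, f(x_1) = 1.181360, coefficient = 2
x_2 = 0.3333, f(x_2) = 1.395612, coefficient = 2
x_3 = 0.5000, f(x_3) = 1.648721, coefficient = 2
x_4 = 0.6667, f(x_4) = 1.947734, coefficient = 2
x_5 = 0.8333, f(x_5) = 2.300976, coefficient = 2
x_6 = 1.0000, f(x_6) = 2.718282, coefficient = 2
x_7 = 1.1667, f(x_7) = 3.211271, coefficient = 2
x_8 = 1.3333, f(x_8) = 3.793668, coefficient = 2
x_9 = 1.5000, f(x_9) = 4.481689, coefficient = 2
x_10 = 1.6667, f(x_10) = 5.294490, coefficient = 2
x_11 = 1.8333, f(x_11) = 6.254701, coefficient = 2
x_12 = 2.0000, f(x_12) = 7.389056, coefficient = 1

I ≈ (0.166667/2) × 76.846065 = 6.403839
Exact value: 6.389056
Error: 0.014783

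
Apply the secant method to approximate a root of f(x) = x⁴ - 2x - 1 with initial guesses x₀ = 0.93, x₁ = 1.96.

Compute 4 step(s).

f(x) = x⁴ - 2x - 1
x₀ = 0.93, x₁ = 1.96

Secant formula: x_{n+1} = x_n - f(x_n)(x_n - x_{n-1})/(f(x_n) - f(x_{n-1}))

Iteration 1:
  f(0.930000) = -2.111948
  f(1.960000) = 9.837891
  x_2 = 1.960000 - 9.837891×(1.960000 - 0.930000)/(9.837891 - (-2.111948))
       = 1.112036
Iteration 2:
  f(1.960000) = 9.837891
  f(1.112036) = -1.694831
  x_3 = 1.112036 - (-1.694831)×(1.112036 - 1.960000)/(-1.694831 - 9.837891)
       = 1.236652
Iteration 3:
  f(1.112036) = -1.694831
  f(1.236652) = -1.134521
  x_4 = 1.236652 - (-1.134521)×(1.236652 - 1.112036)/(-1.134521 - (-1.694831))
       = 1.488974
Iteration 4:
  f(1.236652) = -1.134521
  f(1.488974) = 0.937338
  x_5 = 1.488974 - 0.937338×(1.488974 - 1.236652)/(0.937338 - (-1.134521))
       = 1.374820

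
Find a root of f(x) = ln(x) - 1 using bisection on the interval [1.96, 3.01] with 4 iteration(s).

f(x) = ln(x) - 1
Initial interval: [1.96, 3.01]

Iteration 1:
  c_1 = (1.960000 + 3.010000)/2 = 2.485000
  f(c_1) = f(2.485000) = -0.089727
  f(a) × f(c) ≥ 0, new interval: [2.485000, 3.010000]
Iteration 2:
  c_2 = (2.485000 + 3.010000)/2 = 2.747500
  f(c_2) = f(2.747500) = 0.010691
  f(a) × f(c) < 0, new interval: [2.485000, 2.747500]
Iteration 3:
  c_3 = (2.485000 + 2.747500)/2 = 2.616250
  f(c_3) = f(2.616250) = -0.038258
  f(a) × f(c) ≥ 0, new interval: [2.616250, 2.747500]
Iteration 4:
  c_4 = (2.616250 + 2.747500)/2 = 2.681875
  f(c_4) = f(2.681875) = -0.013484
  f(a) × f(c) ≥ 0, new interval: [2.681875, 2.747500]

After 4 iteration(s), the approximation is c_4 = 2.681875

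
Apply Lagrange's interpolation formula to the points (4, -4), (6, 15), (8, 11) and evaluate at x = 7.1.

Lagrange interpolation formula:
P(x) = Σ yᵢ × Lᵢ(x)
where Lᵢ(x) = Π_{j≠i} (x - xⱼ)/(xᵢ - xⱼ)

L_0(7.1) = (7.1 - 6)/(4 - 6) × (7.1 - 8)/(4 - 8) = -0.123750
L_1(7.1) = (7.1 - 4)/(6 - 4) × (7.1 - 8)/(6 - 8) = 0.697500
L_2(7.1) = (7.1 - 4)/(8 - 4) × (7.1 - 6)/(8 - 6) = 0.426250

P(7.1) = (-4)×L_0(7.1) + 15×L_1(7.1) + 11×L_2(7.1)
P(7.1) = 15.646250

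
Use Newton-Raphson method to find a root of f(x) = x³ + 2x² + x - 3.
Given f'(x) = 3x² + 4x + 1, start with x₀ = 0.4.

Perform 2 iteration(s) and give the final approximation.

f(x) = x³ + 2x² + x - 3
f'(x) = 3x² + 4x + 1
x₀ = 0.4

Newton-Raphson formula: x_{n+1} = x_n - f(x_n)/f'(x_n)

Iteration 1:
  f(0.400000) = -2.216000
  f'(0.400000) = 3.080000
  x_1 = 0.400000 - (-2.216000)/3.080000 = 1.119481
Iteration 2:
  f(1.119481) = 2.028928
  f'(1.119481) = 9.237632
  x_2 = 1.119481 - 2.028928/9.237632 = 0.899843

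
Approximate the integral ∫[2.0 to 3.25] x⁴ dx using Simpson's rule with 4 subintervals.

f(x) = x⁴
a = 2.0, b = 3.25, n = 4
h = (b - a)/n = 0.312500

Simpson's rule: (h/3)[f(x₀) + 4f(x₁) + 2f(x₂) + ... + f(xₙ)]

x_0 = 2.0000, f(x_0) = 16.000000, coefficient = 1
x_1 = 2.3125, f(x_1) = 28.597427, coefficient = 4
x_2 = 2.6250, f(x_2) = 47.480713, coefficient = 2
x_3 = 2.9375, f(x_3) = 74.458023, coefficient = 4
x_4 = 3.2500, f(x_4) = 111.566406, coefficient = 1

I ≈ (0.312500/3) × 634.749634 = 66.119754
Exact value: 66.118164
Error: 0.001589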